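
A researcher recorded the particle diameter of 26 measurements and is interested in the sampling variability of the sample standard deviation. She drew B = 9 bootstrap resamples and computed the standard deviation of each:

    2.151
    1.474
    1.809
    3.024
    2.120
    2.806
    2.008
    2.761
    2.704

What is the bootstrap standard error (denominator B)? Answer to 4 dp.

SE* = 0.4963

Bootstrap SE is the standard deviation of the 9 replicate standard deviations.
Mean of replicates: (2.151 + 1.474 + 1.809 + 3.024 + 2.120 + 2.806 + 2.008 + 2.761 + 2.704) / 9 = 20.85700 / 9 = 2.31744
Sum of squared deviations: (−0.16644)² + (−0.84344)² + (−0.50844)² + (+0.70656)² + (−0.19744)² + (+0.48856)² + (−0.30944)² + (+0.44356)² + (+0.38656)² = 2.21643
Variance = 2.21643 / 9 = 0.24627
SE* = √0.24627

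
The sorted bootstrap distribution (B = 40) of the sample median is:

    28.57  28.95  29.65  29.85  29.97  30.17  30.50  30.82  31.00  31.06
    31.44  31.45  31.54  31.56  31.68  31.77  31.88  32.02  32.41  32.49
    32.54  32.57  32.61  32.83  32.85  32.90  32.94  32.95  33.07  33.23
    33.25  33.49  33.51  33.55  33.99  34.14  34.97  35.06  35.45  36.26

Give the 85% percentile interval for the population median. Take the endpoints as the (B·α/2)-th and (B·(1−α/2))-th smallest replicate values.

(29.65, 34.97)

α = 0.15; lower rank = 40 × 0.075 = 3; upper rank = 40 × 0.925 = 37.
The 3rd smallest replicate is 29.65; the 37th is 34.97.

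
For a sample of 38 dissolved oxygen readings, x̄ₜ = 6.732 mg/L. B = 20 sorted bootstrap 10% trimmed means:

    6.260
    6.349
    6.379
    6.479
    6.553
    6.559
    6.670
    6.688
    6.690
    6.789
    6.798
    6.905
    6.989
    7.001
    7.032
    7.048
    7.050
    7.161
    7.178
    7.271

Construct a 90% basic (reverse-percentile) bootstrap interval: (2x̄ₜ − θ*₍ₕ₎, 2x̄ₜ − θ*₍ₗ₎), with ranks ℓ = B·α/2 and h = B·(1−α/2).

Percentile endpoints at ranks 1 and 19: θ*₍1₎ = 6.260, θ*₍19₎ = 7.178.
Basic interval reflects these around x̄ₜ:
  lower = 2 × 6.732 − 7.178 = 6.286
  upper = 2 × 6.732 − 6.260 = 7.204

(6.286, 7.204)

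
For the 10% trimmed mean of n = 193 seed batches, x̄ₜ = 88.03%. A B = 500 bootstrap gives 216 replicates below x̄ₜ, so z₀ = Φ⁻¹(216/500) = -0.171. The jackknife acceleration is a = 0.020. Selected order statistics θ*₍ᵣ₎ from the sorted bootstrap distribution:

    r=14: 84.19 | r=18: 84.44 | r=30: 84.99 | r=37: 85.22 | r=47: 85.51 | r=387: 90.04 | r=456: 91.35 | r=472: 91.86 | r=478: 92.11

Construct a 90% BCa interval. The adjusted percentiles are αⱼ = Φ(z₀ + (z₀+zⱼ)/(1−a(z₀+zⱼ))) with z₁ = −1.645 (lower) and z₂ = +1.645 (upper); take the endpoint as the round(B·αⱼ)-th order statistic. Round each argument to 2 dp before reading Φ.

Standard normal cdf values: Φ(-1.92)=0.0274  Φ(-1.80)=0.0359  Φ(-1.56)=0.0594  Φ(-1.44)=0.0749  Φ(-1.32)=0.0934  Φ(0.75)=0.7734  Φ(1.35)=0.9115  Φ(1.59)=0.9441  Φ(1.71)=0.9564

(84.19, 91.35)

Lower: z₀ + z₁ = -0.171 + (-1.645) = -1.816; 1 − a(z₀+z₁) = 1 − (0.020)(-1.816) = 1.0363; argument = -0.171 + (-1.816)/1.0363 = -1.9234 → -1.92.
α₁ = Φ(-1.92) = 0.0274; rank = round(500 × 0.0274) = 14; θ*₍14₎ = 84.19.
Upper: z₀ + z₂ = 1.474; 1 − a(z₀+z₂) = 0.9705; argument = 1.3478 → 1.35; α₂ = 0.9115; rank = 456; θ*₍456₎ = 91.35.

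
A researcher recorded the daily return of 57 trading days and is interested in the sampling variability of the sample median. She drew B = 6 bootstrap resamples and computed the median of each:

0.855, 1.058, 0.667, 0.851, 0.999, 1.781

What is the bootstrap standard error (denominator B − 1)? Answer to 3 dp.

Bootstrap SE is the standard deviation of the 6 replicate medians.
Mean of replicates: (0.855 + 1.058 + 0.667 + 0.851 + 0.999 + 1.781) / 6 = 6.2110 / 6 = 1.0352
Sum of squared deviations: (−0.1802)² + (+0.0228)² + (−0.3682)² + (−0.1842)² + (−0.0362)² + (+0.7458)² = 0.7600
Variance = 0.7600 / 5 = 0.1520
SE* = √0.1520

SE* = 0.390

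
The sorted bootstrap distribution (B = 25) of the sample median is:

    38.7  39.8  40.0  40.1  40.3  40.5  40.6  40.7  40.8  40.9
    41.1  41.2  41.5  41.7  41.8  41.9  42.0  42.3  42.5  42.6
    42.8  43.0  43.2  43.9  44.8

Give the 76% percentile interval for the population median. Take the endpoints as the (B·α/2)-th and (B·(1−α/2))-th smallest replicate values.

α = 0.24; lower rank = 25 × 0.120 = 3; upper rank = 25 × 0.880 = 22.
The 3rd smallest replicate is 40.0; the 22nd is 43.0.

(40.0, 43.0)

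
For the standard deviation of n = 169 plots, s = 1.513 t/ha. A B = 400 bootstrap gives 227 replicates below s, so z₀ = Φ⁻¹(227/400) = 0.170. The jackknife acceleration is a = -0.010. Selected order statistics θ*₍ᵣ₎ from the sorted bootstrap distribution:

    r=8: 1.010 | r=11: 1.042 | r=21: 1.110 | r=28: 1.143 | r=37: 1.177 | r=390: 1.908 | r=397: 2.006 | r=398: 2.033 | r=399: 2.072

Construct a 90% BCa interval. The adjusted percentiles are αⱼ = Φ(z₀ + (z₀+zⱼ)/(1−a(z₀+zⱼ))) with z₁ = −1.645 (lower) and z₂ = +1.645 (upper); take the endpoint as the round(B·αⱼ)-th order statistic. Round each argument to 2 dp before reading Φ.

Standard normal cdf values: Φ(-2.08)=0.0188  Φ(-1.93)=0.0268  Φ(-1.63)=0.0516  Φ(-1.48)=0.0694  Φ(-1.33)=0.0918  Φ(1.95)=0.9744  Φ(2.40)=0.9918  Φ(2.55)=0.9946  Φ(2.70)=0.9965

(1.177, 1.908)

Lower: z₀ + z₁ = 0.170 + (-1.645) = -1.475; 1 − a(z₀+z₁) = 1 − (-0.010)(-1.475) = 0.9852; argument = 0.170 + (-1.475)/0.9852 = -1.3271 → -1.33.
α₁ = Φ(-1.33) = 0.0918; rank = round(400 × 0.0918) = 37; θ*₍37₎ = 1.177.
Upper: z₀ + z₂ = 1.815; 1 − a(z₀+z₂) = 1.0181; argument = 1.9526 → 1.95; α₂ = 0.9744; rank = 390; θ*₍390₎ = 1.908.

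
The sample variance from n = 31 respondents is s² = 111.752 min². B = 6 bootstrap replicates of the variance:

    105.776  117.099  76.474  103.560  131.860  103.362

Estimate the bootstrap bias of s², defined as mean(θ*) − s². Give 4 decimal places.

bias = −5.3968

mean(θ*) = (105.776 + 117.099 + 76.474 + 103.560 + 131.860 + 103.362) / 6 = 106.35517
bias = 106.35517 − 111.752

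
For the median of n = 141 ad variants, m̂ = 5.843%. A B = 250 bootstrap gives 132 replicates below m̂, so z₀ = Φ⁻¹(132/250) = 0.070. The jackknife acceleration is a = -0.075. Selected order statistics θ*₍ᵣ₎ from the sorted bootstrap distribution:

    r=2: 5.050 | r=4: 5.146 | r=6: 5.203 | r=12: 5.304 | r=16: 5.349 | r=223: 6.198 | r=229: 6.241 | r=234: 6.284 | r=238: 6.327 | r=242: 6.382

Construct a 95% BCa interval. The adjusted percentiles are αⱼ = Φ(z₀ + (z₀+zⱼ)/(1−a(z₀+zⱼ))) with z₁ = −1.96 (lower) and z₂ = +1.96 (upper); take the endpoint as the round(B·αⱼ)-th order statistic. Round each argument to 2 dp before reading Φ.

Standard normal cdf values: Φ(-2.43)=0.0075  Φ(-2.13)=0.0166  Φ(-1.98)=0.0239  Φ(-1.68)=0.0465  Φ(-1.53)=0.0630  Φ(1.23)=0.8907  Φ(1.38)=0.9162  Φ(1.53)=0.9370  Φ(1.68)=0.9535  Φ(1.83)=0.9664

(5.146, 6.382)

Lower: z₀ + z₁ = 0.070 + (-1.960) = -1.890; 1 − a(z₀+z₁) = 1 − (-0.075)(-1.890) = 0.8582; argument = 0.070 + (-1.890)/0.8582 = -2.1322 → -2.13.
α₁ = Φ(-2.13) = 0.0166; rank = round(250 × 0.0166) = 4; θ*₍4₎ = 5.146.
Upper: z₀ + z₂ = 2.030; 1 − a(z₀+z₂) = 1.1522; argument = 1.8318 → 1.83; α₂ = 0.9664; rank = 242; θ*₍242₎ = 6.382.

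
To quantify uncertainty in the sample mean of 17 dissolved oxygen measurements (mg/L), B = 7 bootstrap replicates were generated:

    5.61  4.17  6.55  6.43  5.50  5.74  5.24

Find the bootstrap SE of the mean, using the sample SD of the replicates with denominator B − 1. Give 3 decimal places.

SE* = 0.795

Bootstrap SE is the standard deviation of the 7 replicate means.
Mean of replicates: (5.61 + 4.17 + 6.55 + 6.43 + 5.50 + 5.74 + 5.24) / 7 = 39.2400 / 7 = 5.6057
Sum of squared deviations: (+0.0043)² + (−1.4357)² + (+0.9443)² + (+0.8243)² + (−0.1057)² + (+0.1343)² + (−0.3657)² = 3.7954
Variance = 3.7954 / 6 = 0.6326
SE* = √0.6326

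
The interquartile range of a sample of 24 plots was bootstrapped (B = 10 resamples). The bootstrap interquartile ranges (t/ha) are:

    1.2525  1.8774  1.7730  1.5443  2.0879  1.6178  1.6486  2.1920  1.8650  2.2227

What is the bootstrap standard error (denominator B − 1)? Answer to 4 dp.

SE* = 0.3067

Bootstrap SE is the standard deviation of the 10 replicate interquartile ranges.
Mean of replicates: (1.2525 + 1.8774 + 1.7730 + 1.5443 + 2.0879 + 1.6178 + 1.6486 + 2.1920 + 1.8650 + 2.2227) / 10 = 18.08120 / 10 = 1.80812
Sum of squared deviations: (−0.55562)² + (+0.06928)² + (−0.03512)² + (−0.26382)² + (+0.27978)² + (−0.19032)² + (−0.15952)² + (+0.38388)² + (+0.05688)² + (+0.41458)² = 0.84677
Variance = 0.84677 / 9 = 0.09409
SE* = √0.09409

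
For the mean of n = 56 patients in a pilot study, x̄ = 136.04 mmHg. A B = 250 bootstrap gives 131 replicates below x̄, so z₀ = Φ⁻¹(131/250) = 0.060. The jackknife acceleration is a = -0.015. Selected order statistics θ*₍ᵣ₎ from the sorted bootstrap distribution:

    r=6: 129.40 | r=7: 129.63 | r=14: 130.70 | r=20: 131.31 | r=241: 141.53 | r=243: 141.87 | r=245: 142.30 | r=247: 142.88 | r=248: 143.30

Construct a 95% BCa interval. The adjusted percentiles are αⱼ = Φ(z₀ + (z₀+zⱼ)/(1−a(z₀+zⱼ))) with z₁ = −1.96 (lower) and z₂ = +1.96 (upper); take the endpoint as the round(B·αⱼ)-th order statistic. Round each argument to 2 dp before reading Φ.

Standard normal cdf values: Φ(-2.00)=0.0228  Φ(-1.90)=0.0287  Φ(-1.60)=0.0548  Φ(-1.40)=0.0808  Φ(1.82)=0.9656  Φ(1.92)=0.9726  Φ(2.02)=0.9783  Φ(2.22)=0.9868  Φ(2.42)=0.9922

Lower: z₀ + z₁ = 0.060 + (-1.960) = -1.900; 1 − a(z₀+z₁) = 1 − (-0.015)(-1.900) = 0.9715; argument = 0.060 + (-1.900)/0.9715 = -1.8957 → -1.90.
α₁ = Φ(-1.90) = 0.0287; rank = round(250 × 0.0287) = 7; θ*₍7₎ = 129.63.
Upper: z₀ + z₂ = 2.020; 1 − a(z₀+z₂) = 1.0303; argument = 2.0206 → 2.02; α₂ = 0.9783; rank = 245; θ*₍245₎ = 142.30.

(129.63, 142.30)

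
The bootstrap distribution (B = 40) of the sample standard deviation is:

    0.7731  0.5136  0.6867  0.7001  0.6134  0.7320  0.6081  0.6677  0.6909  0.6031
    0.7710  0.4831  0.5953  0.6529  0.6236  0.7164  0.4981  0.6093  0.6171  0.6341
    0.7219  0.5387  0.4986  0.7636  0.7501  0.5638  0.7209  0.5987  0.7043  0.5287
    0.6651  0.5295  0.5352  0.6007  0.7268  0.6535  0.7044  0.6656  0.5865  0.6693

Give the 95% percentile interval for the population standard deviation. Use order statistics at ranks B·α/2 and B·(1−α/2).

(0.4831, 0.7710)

Sorted replicates: 0.4831, 0.4981, 0.4986, 0.5136, 0.5287, 0.5295, 0.5352, 0.5387, 0.5638, 0.5865, 0.5953, 0.5987, 0.6007, 0.6031, 0.6081, 0.6093, 0.6134, 0.6171, 0.6236, 0.6341, 0.6529, 0.6535, 0.6651, 0.6656, 0.6677, 0.6693, 0.6867, 0.6909, 0.7001, 0.7043, 0.7044, 0.7164, 0.7209, 0.7219, 0.7268, 0.7320, 0.7501, 0.7636, 0.7710, 0.7731
α = 0.05; lower rank = 40 × 0.025 = 1; upper rank = 40 × 0.975 = 39.
The 1st smallest replicate is 0.4831; the 39th is 0.7710.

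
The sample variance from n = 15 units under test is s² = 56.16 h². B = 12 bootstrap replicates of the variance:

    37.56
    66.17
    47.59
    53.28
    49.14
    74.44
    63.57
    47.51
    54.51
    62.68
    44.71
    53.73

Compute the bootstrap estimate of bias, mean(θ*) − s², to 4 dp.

mean(θ*) = (37.56 + 66.17 + 47.59 + 53.28 + 49.14 + 74.44 + 63.57 + 47.51 + 54.51 + 62.68 + 44.71 + 53.73) / 12 = 54.57417
bias = 54.57417 − 56.16

bias = −1.5858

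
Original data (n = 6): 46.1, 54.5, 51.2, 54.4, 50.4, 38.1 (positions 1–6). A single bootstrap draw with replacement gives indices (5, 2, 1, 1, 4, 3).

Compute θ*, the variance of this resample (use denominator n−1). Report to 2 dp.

Resample values: 50.4, 54.5, 46.1, 46.1, 54.4, 51.2.
Mean = 50.4500; sum of squared deviations = 70.4150
s² = 70.4150 / 5 = 14.0830

θ* = 14.08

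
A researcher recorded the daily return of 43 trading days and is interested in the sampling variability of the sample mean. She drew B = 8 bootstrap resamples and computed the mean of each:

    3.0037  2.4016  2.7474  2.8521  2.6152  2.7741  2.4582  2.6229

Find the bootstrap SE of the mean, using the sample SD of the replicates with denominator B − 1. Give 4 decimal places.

SE* = 0.2006

Bootstrap SE is the standard deviation of the 8 replicate means.
Mean of replicates: (3.0037 + 2.4016 + 2.7474 + 2.8521 + 2.6152 + 2.7741 + 2.4582 + 2.6229) / 8 = 21.47520 / 8 = 2.68440
Sum of squared deviations: (+0.31930)² + (−0.28280)² + (+0.06300)² + (+0.16770)² + (−0.06920)² + (+0.08970)² + (−0.22620)² + (−0.06150)² = 0.28180
Variance = 0.28180 / 7 = 0.04026
SE* = √0.04026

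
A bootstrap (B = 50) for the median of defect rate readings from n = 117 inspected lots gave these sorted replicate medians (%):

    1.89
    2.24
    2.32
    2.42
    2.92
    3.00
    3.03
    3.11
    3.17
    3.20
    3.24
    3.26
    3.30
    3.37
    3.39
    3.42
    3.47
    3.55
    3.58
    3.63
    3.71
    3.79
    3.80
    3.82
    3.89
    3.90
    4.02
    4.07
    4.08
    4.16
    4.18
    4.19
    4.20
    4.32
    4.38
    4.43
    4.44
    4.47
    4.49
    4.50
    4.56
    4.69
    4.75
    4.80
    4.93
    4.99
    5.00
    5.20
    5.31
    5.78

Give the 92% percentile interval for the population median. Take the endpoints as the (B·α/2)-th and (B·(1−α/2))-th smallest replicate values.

(2.24, 5.20)

α = 0.08; lower rank = 50 × 0.040 = 2; upper rank = 50 × 0.960 = 48.
The 2nd smallest replicate is 2.24; the 48th is 5.20.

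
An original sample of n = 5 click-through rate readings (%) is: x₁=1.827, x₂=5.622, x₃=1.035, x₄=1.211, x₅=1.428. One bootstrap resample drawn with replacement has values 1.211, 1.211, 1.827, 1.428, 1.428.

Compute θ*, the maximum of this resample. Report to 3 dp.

θ* = 1.827

Maximum = 1.827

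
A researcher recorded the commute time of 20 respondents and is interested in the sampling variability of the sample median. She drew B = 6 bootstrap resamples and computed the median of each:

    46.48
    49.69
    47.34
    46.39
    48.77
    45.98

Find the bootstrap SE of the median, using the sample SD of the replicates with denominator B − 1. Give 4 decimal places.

Bootstrap SE is the standard deviation of the 6 replicate medians.
Mean of replicates: (46.48 + 49.69 + 47.34 + 46.39 + 48.77 + 45.98) / 6 = 284.65000 / 6 = 47.44167
Sum of squared deviations: (−0.96167)² + (+2.24833)² + (−0.10167)² + (−1.05167)² + (+1.32833)² + (−1.46167)² = 10.99708
Variance = 10.99708 / 5 = 2.19942
SE* = √2.19942

SE* = 1.4830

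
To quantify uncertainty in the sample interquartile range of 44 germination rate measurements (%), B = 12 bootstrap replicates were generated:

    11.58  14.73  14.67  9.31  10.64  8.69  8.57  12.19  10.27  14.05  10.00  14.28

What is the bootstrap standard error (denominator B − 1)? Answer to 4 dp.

SE* = 2.3528

Bootstrap SE is the standard deviation of the 12 replicate interquartile ranges.
Mean of replicates: (11.58 + 14.73 + 14.67 + 9.31 + 10.64 + 8.69 + 8.57 + 12.19 + 10.27 + 14.05 + 10.00 + 14.28) / 12 = 138.98000 / 12 = 11.58167
Sum of squared deviations: (−0.00167)² + (+3.14833)² + (+3.08833)² + (−2.27167)² + (−0.94167)² + (−2.89167)² + (−3.01167)² + (+0.60833)² + (−1.31167)² + (+2.46833)² + (−1.58167)² + (+2.69833)² = 60.89477
Variance = 60.89477 / 11 = 5.53589
SE* = √5.53589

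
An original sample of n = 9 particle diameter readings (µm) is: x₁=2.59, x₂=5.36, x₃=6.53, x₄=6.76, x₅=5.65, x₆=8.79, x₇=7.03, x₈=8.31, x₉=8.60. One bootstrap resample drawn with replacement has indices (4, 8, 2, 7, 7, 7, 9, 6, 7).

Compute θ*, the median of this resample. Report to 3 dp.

Resample values: 6.76, 8.31, 5.36, 7.03, 7.03, 7.03, 8.60, 8.79, 7.03.
Sorted: 5.36, 6.76, 7.03, 7.03, 7.03, 7.03, 8.31, 8.60, 8.79
Median = middle value = 7.030

θ* = 7.030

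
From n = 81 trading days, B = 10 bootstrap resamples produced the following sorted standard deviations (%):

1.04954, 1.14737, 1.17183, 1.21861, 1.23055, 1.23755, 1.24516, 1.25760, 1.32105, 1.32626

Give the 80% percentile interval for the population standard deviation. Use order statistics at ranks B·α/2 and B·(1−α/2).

α = 0.20; lower rank = 10 × 0.100 = 1; upper rank = 10 × 0.900 = 9.
The 1st smallest replicate is 1.04954; the 9th is 1.32105.

(1.04954, 1.32105)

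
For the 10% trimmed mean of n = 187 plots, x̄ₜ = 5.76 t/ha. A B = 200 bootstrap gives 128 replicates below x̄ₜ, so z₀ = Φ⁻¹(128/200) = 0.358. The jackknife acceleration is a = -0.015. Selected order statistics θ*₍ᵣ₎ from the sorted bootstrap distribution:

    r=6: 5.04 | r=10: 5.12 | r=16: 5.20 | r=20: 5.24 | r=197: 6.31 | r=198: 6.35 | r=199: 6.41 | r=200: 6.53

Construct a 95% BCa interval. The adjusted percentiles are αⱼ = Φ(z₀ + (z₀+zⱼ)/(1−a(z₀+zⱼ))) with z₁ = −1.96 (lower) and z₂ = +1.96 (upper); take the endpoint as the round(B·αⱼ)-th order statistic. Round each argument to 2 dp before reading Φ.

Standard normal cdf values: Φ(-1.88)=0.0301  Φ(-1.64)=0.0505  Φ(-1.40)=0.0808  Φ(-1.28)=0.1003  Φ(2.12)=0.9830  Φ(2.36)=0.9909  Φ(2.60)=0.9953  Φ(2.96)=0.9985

Lower: z₀ + z₁ = 0.358 + (-1.960) = -1.602; 1 − a(z₀+z₁) = 1 − (-0.015)(-1.602) = 0.9760; argument = 0.358 + (-1.602)/0.9760 = -1.2834 → -1.28.
α₁ = Φ(-1.28) = 0.1003; rank = round(200 × 0.1003) = 20; θ*₍20₎ = 5.24.
Upper: z₀ + z₂ = 2.318; 1 − a(z₀+z₂) = 1.0348; argument = 2.5981 → 2.60; α₂ = 0.9953; rank = 199; θ*₍199₎ = 6.41.

(5.24, 6.41)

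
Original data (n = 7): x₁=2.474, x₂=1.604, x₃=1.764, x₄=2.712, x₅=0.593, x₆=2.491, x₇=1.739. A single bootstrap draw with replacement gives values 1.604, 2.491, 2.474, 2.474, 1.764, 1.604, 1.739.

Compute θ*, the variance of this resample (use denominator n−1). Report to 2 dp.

θ* = 0.19

Mean = 2.0214; sum of squared deviations = 1.1247
s² = 1.1247 / 6 = 0.1874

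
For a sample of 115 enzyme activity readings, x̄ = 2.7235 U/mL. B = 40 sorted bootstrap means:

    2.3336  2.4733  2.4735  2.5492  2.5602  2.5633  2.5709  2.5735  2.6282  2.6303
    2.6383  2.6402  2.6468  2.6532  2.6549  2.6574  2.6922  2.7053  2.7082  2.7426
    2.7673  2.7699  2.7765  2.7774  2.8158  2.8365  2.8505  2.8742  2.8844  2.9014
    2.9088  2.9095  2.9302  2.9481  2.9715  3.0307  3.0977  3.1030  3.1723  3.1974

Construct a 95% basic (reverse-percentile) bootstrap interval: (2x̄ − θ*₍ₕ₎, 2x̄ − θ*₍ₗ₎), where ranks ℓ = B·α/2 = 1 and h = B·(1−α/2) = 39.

(2.2747, 3.1134)

Percentile endpoints at ranks 1 and 39: θ*₍1₎ = 2.3336, θ*₍39₎ = 3.1723.
Basic interval reflects these around x̄:
  lower = 2 × 2.7235 − 3.1723 = 2.2747
  upper = 2 × 2.7235 − 2.3336 = 3.1134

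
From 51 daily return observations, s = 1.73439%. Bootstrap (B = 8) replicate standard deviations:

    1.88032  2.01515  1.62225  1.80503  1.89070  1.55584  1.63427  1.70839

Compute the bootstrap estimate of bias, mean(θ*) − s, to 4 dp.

mean(θ*) = (1.88032 + 2.01515 + 1.62225 + 1.80503 + 1.89070 + 1.55584 + 1.63427 + 1.70839) / 8 = 1.76399
bias = 1.76399 − 1.73439

bias = +0.0296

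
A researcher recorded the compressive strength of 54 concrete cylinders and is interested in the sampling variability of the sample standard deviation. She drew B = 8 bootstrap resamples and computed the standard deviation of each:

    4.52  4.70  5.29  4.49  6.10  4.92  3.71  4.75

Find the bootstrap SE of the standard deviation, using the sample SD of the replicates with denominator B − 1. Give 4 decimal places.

SE* = 0.6886

Bootstrap SE is the standard deviation of the 8 replicate standard deviations.
Mean of replicates: (4.52 + 4.70 + 5.29 + 4.49 + 6.10 + 4.92 + 3.71 + 4.75) / 8 = 38.48000 / 8 = 4.81000
Sum of squared deviations: (−0.29000)² + (−0.11000)² + (+0.48000)² + (−0.32000)² + (+1.29000)² + (+0.11000)² + (−1.10000)² + (−0.06000)² = 3.31880
Variance = 3.31880 / 7 = 0.47411
SE* = √0.47411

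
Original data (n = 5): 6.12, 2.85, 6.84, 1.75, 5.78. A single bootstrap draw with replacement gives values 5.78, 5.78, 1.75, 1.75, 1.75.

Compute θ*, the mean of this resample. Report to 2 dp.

Mean = (5.78 + 5.78 + 1.75 + 1.75 + 1.75) / 5 = 16.810 / 5 = 3.36

θ* = 3.36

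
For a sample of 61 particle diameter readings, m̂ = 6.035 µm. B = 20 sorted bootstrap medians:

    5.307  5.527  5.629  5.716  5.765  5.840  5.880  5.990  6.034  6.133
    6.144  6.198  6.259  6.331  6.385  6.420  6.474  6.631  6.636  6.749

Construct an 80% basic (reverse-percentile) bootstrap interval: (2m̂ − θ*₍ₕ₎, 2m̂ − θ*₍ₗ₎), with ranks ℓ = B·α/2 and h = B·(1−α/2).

(5.439, 6.543)

Percentile endpoints at ranks 2 and 18: θ*₍2₎ = 5.527, θ*₍18₎ = 6.631.
Basic interval reflects these around m̂:
  lower = 2 × 6.035 − 6.631 = 5.439
  upper = 2 × 6.035 − 5.527 = 6.543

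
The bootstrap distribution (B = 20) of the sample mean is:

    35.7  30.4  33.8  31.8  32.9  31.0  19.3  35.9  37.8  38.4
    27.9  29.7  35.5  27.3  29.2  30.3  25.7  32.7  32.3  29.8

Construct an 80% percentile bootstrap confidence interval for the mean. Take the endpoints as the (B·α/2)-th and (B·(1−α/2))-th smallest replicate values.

(25.7, 35.9)

Sorted replicates: 19.3, 25.7, 27.3, 27.9, 29.2, 29.7, 29.8, 30.3, 30.4, 31.0, 31.8, 32.3, 32.7, 32.9, 33.8, 35.5, 35.7, 35.9, 37.8, 38.4
α = 0.20; lower rank = 20 × 0.100 = 2; upper rank = 20 × 0.900 = 18.
The 2nd smallest replicate is 25.7; the 18th is 35.9.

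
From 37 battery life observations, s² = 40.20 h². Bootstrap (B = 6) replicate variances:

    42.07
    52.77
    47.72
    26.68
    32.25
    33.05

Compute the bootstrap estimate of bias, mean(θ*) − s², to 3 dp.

bias = −1.110

mean(θ*) = (42.07 + 52.77 + 47.72 + 26.68 + 32.25 + 33.05) / 6 = 39.0900
bias = 39.0900 − 40.20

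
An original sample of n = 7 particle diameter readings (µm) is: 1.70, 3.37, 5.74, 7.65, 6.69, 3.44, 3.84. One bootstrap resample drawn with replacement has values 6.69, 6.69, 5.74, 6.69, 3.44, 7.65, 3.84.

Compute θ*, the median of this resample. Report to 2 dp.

Sorted: 3.44, 3.84, 5.74, 6.69, 6.69, 6.69, 7.65
Median = middle value = 6.69

θ* = 6.69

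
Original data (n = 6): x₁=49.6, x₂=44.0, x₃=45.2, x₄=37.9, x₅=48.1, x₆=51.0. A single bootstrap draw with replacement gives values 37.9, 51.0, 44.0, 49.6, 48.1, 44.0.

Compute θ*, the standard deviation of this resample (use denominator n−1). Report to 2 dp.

Mean = 45.7667; sum of squared deviations = 115.6533
s² = 115.6533 / 5 = 23.1307
s = √23.1307 = 4.81

θ* = 4.81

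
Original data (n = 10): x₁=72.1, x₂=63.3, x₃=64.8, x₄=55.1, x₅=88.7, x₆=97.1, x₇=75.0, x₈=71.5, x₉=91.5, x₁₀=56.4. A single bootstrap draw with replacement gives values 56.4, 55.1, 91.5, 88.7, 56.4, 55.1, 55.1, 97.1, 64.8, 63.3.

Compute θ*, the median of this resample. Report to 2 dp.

Sorted: 55.1, 55.1, 55.1, 56.4, 56.4, 63.3, 64.8, 88.7, 91.5, 97.1
Median = average of the two middle values = 59.85

θ* = 59.85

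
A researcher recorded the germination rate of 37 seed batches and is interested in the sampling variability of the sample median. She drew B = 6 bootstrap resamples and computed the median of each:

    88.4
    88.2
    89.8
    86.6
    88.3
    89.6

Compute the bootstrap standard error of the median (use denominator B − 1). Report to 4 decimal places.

SE* = 1.1531

Bootstrap SE is the standard deviation of the 6 replicate medians.
Mean of replicates: (88.4 + 88.2 + 89.8 + 86.6 + 88.3 + 89.6) / 6 = 530.90000 / 6 = 88.48333
Sum of squared deviations: (−0.08333)² + (−0.28333)² + (+1.31667)² + (−1.88333)² + (−0.18333)² + (+1.11667)² = 6.64833
Variance = 6.64833 / 5 = 1.32967
SE* = √1.32967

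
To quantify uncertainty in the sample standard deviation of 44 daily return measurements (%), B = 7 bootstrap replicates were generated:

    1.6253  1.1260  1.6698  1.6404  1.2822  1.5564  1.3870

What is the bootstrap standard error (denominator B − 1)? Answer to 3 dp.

Bootstrap SE is the standard deviation of the 7 replicate standard deviations.
Mean of replicates: (1.6253 + 1.1260 + 1.6698 + 1.6404 + 1.2822 + 1.5564 + 1.3870) / 7 = 10.28710 / 7 = 1.46959
Sum of squared deviations: (+0.15571)² + (−0.34359)² + (+0.20021)² + (+0.17081)² + (−0.18739)² + (+0.08681)² + (−0.08259)² = 0.26103
Variance = 0.26103 / 6 = 0.04351
SE* = √0.04351

SE* = 0.209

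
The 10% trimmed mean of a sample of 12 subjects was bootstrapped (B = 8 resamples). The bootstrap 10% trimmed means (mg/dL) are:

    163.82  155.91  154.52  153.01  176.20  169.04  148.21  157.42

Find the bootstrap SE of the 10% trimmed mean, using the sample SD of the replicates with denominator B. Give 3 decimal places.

SE* = 8.657

Bootstrap SE is the standard deviation of the 8 replicate 10% trimmed means.
Mean of replicates: (163.82 + 155.91 + 154.52 + 153.01 + 176.20 + 169.04 + 148.21 + 157.42) / 8 = 1278.1300 / 8 = 159.7662
Sum of squared deviations: (+4.0538)² + (−3.8562)² + (−5.2462)² + (−6.7562)² + (+16.4338)² + (+9.2738)² + (−11.5562)² + (−2.3462)² = 599.5960
Variance = 599.5960 / 8 = 74.9495
SE* = √74.9495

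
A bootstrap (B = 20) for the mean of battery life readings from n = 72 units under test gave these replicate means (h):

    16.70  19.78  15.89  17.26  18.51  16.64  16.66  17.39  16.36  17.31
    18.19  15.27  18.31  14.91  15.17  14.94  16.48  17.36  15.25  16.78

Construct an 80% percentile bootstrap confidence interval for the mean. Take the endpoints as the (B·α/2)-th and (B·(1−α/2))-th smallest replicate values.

(14.94, 18.31)

Sorted replicates: 14.91, 14.94, 15.17, 15.25, 15.27, 15.89, 16.36, 16.48, 16.64, 16.66, 16.70, 16.78, 17.26, 17.31, 17.36, 17.39, 18.19, 18.31, 18.51, 19.78
α = 0.20; lower rank = 20 × 0.100 = 2; upper rank = 20 × 0.900 = 18.
The 2nd smallest replicate is 14.94; the 18th is 18.31.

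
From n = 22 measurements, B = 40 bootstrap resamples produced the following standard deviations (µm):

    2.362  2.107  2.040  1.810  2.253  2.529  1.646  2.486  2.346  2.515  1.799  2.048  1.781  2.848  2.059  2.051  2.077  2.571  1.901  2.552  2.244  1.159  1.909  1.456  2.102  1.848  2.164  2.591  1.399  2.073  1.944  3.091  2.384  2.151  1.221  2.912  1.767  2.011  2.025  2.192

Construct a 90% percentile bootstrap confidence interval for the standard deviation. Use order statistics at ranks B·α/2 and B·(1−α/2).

Sorted replicates: 1.159, 1.221, 1.399, 1.456, 1.646, 1.767, 1.781, 1.799, 1.810, 1.848, 1.901, 1.909, 1.944, 2.011, 2.025, 2.040, 2.048, 2.051, 2.059, 2.073, 2.077, 2.102, 2.107, 2.151, 2.164, 2.192, 2.244, 2.253, 2.346, 2.362, 2.384, 2.486, 2.515, 2.529, 2.552, 2.571, 2.591, 2.848, 2.912, 3.091
α = 0.10; lower rank = 40 × 0.050 = 2; upper rank = 40 × 0.950 = 38.
The 2nd smallest replicate is 1.221; the 38th is 2.848.

(1.221, 2.848)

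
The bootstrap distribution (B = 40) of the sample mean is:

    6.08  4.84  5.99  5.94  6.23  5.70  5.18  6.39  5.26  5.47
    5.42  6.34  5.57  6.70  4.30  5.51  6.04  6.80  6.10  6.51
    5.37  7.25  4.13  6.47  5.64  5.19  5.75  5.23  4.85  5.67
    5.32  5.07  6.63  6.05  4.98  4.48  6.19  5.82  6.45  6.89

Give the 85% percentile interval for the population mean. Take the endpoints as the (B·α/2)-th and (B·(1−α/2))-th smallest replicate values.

Sorted replicates: 4.13, 4.30, 4.48, 4.84, 4.85, 4.98, 5.07, 5.18, 5.19, 5.23, 5.26, 5.32, 5.37, 5.42, 5.47, 5.51, 5.57, 5.64, 5.67, 5.70, 5.75, 5.82, 5.94, 5.99, 6.04, 6.05, 6.08, 6.10, 6.19, 6.23, 6.34, 6.39, 6.45, 6.47, 6.51, 6.63, 6.70, 6.80, 6.89, 7.25
α = 0.15; lower rank = 40 × 0.075 = 3; upper rank = 40 × 0.925 = 37.
The 3rd smallest replicate is 4.48; the 37th is 6.70.

(4.48, 6.70)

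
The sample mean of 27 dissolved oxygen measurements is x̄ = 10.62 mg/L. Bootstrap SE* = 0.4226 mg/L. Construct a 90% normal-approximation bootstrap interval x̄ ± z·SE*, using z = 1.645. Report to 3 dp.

(9.925, 11.315)

Margin = 1.645 × 0.4226 = 0.6952
Interval: 10.62 ± 0.6952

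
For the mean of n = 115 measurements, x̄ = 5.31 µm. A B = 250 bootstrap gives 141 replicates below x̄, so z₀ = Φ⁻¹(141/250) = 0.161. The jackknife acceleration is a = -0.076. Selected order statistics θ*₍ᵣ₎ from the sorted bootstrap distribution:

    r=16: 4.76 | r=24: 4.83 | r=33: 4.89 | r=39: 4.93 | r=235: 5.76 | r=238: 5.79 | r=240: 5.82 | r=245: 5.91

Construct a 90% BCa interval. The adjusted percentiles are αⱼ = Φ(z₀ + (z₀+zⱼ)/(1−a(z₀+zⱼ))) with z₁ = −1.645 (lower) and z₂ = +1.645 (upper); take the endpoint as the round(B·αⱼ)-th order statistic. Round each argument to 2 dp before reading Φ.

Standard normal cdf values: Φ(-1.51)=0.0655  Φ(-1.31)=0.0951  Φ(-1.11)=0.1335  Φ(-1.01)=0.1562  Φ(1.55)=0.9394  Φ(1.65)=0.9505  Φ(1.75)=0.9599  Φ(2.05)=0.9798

(4.76, 5.82)

Lower: z₀ + z₁ = 0.161 + (-1.645) = -1.484; 1 − a(z₀+z₁) = 1 − (-0.076)(-1.484) = 0.8872; argument = 0.161 + (-1.484)/0.8872 = -1.5116 → -1.51.
α₁ = Φ(-1.51) = 0.0655; rank = round(250 × 0.0655) = 16; θ*₍16₎ = 4.76.
Upper: z₀ + z₂ = 1.806; 1 − a(z₀+z₂) = 1.1373; argument = 1.7490 → 1.75; α₂ = 0.9599; rank = 240; θ*₍240₎ = 5.82.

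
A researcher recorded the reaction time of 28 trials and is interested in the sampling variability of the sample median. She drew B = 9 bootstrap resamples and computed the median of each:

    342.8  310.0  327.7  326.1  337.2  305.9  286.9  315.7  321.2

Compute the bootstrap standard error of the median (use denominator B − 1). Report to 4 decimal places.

Bootstrap SE is the standard deviation of the 9 replicate medians.
Mean of replicates: (342.8 + 310.0 + 327.7 + 326.1 + 337.2 + 305.9 + 286.9 + 315.7 + 321.2) / 9 = 2873.50000 / 9 = 319.27778
Sum of squared deviations: (+23.52222)² + (−9.27778)² + (+8.42222)² + (+6.82222)² + (+17.92222)² + (−13.37778)² + (−32.37778)² + (−3.57778)² + (+1.92222)² = 2321.83556
Variance = 2321.83556 / 8 = 290.22944
SE* = √290.22944

SE* = 17.0361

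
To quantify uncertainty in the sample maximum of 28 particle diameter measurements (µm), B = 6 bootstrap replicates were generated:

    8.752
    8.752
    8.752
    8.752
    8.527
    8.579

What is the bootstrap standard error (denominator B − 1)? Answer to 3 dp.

Bootstrap SE is the standard deviation of the 6 replicate maximums.
Mean of replicates: (8.752 + 8.752 + 8.752 + 8.752 + 8.527 + 8.579) / 6 = 52.1140 / 6 = 8.6857
Sum of squared deviations: (+0.0663)² + (+0.0663)² + (+0.0663)² + (+0.0663)² + (−0.1587)² + (−0.1067)² = 0.0542
Variance = 0.0542 / 5 = 0.0108
SE* = √0.0108

SE* = 0.104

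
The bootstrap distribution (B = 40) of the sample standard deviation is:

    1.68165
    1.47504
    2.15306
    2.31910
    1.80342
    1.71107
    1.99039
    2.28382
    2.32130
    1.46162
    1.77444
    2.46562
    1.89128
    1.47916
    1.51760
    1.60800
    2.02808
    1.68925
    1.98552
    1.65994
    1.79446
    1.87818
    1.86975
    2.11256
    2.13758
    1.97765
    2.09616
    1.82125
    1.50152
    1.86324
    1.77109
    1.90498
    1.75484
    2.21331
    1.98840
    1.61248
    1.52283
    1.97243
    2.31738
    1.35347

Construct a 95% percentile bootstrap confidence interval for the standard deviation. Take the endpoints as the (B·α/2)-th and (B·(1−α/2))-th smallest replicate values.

Sorted replicates: 1.35347, 1.46162, 1.47504, 1.47916, 1.50152, 1.51760, 1.52283, 1.60800, 1.61248, 1.65994, 1.68165, 1.68925, 1.71107, 1.75484, 1.77109, 1.77444, 1.79446, 1.80342, 1.82125, 1.86324, 1.86975, 1.87818, 1.89128, 1.90498, 1.97243, 1.97765, 1.98552, 1.98840, 1.99039, 2.02808, 2.09616, 2.11256, 2.13758, 2.15306, 2.21331, 2.28382, 2.31738, 2.31910, 2.32130, 2.46562
α = 0.05; lower rank = 40 × 0.025 = 1; upper rank = 40 × 0.975 = 39.
The 1st smallest replicate is 1.35347; the 39th is 2.32130.

(1.35347, 2.32130)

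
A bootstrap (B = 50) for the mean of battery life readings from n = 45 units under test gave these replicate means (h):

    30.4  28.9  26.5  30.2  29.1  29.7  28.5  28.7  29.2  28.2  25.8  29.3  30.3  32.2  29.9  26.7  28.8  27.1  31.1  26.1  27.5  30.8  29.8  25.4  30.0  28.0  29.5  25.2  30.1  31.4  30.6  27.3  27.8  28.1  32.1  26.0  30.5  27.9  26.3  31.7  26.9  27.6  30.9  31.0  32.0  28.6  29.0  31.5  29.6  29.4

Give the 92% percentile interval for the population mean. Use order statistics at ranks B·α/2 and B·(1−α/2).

(25.4, 32.0)

Sorted replicates: 25.2, 25.4, 25.8, 26.0, 26.1, 26.3, 26.5, 26.7, 26.9, 27.1, 27.3, 27.5, 27.6, 27.8, 27.9, 28.0, 28.1, 28.2, 28.5, 28.6, 28.7, 28.8, 28.9, 29.0, 29.1, 29.2, 29.3, 29.4, 29.5, 29.6, 29.7, 29.8, 29.9, 30.0, 30.1, 30.2, 30.3, 30.4, 30.5, 30.6, 30.8, 30.9, 31.0, 31.1, 31.4, 31.5, 31.7, 32.0, 32.1, 32.2
α = 0.08; lower rank = 50 × 0.040 = 2; upper rank = 50 × 0.960 = 48.
The 2nd smallest replicate is 25.4; the 48th is 32.0.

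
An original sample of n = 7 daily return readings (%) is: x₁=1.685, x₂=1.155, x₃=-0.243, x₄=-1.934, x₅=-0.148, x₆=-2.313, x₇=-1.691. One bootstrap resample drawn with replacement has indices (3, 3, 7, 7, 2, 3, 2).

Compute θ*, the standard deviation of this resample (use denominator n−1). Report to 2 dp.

θ* = 1.16

Resample values: -0.243, -0.243, -1.691, -1.691, 1.155, -0.243, 1.155.
Mean = -0.2573; sum of squared deviations = 8.1008
s² = 8.1008 / 6 = 1.3501
s = √1.3501 = 1.16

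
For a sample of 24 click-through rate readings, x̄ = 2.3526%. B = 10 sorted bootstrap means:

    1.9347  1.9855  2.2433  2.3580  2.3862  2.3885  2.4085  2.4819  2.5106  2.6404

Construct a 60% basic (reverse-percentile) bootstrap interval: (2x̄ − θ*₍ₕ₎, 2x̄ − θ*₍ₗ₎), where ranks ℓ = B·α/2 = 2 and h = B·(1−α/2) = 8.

(2.2233, 2.7197)

Percentile endpoints at ranks 2 and 8: θ*₍2₎ = 1.9855, θ*₍8₎ = 2.4819.
Basic interval reflects these around x̄:
  lower = 2 × 2.3526 − 2.4819 = 2.2233
  upper = 2 × 2.3526 − 1.9855 = 2.7197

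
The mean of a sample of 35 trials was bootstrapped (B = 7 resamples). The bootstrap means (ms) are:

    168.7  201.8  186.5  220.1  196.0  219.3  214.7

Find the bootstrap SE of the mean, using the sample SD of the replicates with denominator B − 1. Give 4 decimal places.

Bootstrap SE is the standard deviation of the 7 replicate means.
Mean of replicates: (168.7 + 201.8 + 186.5 + 220.1 + 196.0 + 219.3 + 214.7) / 7 = 1407.10000 / 7 = 201.01429
Sum of squared deviations: (−32.31429)² + (+0.78571)² + (−14.51429)² + (+19.08571)² + (−5.01429)² + (+18.28571)² + (+13.68571)² = 2166.56857
Variance = 2166.56857 / 6 = 361.09476
SE* = √361.09476

SE* = 19.0025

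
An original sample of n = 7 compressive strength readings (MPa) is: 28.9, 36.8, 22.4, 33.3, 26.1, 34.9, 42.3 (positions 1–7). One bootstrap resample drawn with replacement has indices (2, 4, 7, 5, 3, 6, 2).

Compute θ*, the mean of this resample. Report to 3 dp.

Resample values: 36.8, 33.3, 42.3, 26.1, 22.4, 34.9, 36.8.
Mean = (36.8 + 33.3 + 42.3 + 26.1 + 22.4 + 34.9 + 36.8) / 7 = 232.60 / 7 = 33.229

θ* = 33.229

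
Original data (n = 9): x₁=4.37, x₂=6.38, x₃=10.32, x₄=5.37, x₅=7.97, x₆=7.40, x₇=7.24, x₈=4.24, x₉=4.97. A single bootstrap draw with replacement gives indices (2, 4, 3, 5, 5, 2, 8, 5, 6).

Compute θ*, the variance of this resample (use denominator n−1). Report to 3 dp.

Resample values: 6.38, 5.37, 10.32, 7.97, 7.97, 6.38, 4.24, 7.97, 7.40.
Mean = 7.1111; sum of squared deviations = 24.9373
s² = 24.9373 / 8 = 3.1172

θ* = 3.117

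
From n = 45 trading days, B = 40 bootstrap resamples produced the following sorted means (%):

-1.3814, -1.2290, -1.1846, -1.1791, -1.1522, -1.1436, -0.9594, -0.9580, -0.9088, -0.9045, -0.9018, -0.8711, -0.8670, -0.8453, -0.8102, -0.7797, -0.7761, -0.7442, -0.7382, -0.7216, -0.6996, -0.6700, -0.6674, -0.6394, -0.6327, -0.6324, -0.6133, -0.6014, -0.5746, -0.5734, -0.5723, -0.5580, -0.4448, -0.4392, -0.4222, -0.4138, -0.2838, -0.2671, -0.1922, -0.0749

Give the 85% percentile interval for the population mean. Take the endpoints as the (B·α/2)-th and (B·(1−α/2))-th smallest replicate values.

(-1.1846, -0.2838)

α = 0.15; lower rank = 40 × 0.075 = 3; upper rank = 40 × 0.925 = 37.
The 3rd smallest replicate is -1.1846; the 37th is -0.2838.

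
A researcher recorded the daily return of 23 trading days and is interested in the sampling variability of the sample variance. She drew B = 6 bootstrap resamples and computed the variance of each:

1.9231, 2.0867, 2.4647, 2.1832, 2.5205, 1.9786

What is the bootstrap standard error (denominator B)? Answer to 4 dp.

Bootstrap SE is the standard deviation of the 6 replicate variances.
Mean of replicates: (1.9231 + 2.0867 + 2.4647 + 2.1832 + 2.5205 + 1.9786) / 6 = 13.15680 / 6 = 2.19280
Sum of squared deviations: (−0.26970)² + (−0.10610)² + (+0.27190)² + (−0.00960)² + (+0.32770)² + (−0.21420)² = 0.31129
Variance = 0.31129 / 6 = 0.05188
SE* = √0.05188

SE* = 0.2278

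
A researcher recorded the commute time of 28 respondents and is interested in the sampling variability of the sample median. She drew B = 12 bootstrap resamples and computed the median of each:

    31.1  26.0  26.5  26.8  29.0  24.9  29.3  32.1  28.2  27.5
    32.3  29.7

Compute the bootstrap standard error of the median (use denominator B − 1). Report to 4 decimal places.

Bootstrap SE is the standard deviation of the 12 replicate medians.
Mean of replicates: (31.1 + 26.0 + 26.5 + 26.8 + 29.0 + 24.9 + 29.3 + 32.1 + 28.2 + 27.5 + 32.3 + 29.7) / 12 = 343.40000 / 12 = 28.61667
Sum of squared deviations: (+2.48333)² + (−2.61667)² + (−2.11667)² + (−1.81667)² + (+0.38333)² + (−3.71667)² + (+0.68333)² + (+3.48333)² + (−0.41667)² + (−1.11667)² + (+3.68333)² + (+1.08333)² = 63.51667
Variance = 63.51667 / 11 = 5.77424
SE* = √5.77424

SE* = 2.4030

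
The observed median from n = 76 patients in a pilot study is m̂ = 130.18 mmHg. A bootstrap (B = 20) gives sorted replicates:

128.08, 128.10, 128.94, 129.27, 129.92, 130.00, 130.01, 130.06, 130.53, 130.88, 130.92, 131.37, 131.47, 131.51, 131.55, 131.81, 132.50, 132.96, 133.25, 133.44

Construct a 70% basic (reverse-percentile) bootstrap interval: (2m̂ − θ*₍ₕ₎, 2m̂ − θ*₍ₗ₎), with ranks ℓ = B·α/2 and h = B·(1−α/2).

Percentile endpoints at ranks 3 and 17: θ*₍3₎ = 128.94, θ*₍17₎ = 132.50.
Basic interval reflects these around m̂:
  lower = 2 × 130.18 − 132.50 = 127.86
  upper = 2 × 130.18 − 128.94 = 131.42

(127.86, 131.42)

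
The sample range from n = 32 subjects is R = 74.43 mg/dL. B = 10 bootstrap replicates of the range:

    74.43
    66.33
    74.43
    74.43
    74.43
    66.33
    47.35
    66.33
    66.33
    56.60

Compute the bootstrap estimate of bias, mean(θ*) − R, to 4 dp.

mean(θ*) = (74.43 + 66.33 + 74.43 + 74.43 + 74.43 + 66.33 + 47.35 + 66.33 + 66.33 + 56.60) / 10 = 66.69900
bias = 66.69900 − 74.43

bias = −7.7310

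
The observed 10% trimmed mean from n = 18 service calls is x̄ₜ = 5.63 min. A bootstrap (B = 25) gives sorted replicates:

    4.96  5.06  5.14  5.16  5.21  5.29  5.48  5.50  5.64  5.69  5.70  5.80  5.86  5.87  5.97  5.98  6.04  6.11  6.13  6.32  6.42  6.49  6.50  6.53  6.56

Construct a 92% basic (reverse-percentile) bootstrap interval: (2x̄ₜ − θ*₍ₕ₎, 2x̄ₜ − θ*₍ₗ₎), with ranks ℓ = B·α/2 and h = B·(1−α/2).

(4.73, 6.30)

Percentile endpoints at ranks 1 and 24: θ*₍1₎ = 4.96, θ*₍24₎ = 6.53.
Basic interval reflects these around x̄ₜ:
  lower = 2 × 5.63 − 6.53 = 4.73
  upper = 2 × 5.63 − 4.96 = 6.30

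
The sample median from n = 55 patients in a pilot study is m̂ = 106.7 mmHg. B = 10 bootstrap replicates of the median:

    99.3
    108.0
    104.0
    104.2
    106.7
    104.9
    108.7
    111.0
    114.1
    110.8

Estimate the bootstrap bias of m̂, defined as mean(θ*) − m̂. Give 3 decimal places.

mean(θ*) = (99.3 + 108.0 + 104.0 + 104.2 + 106.7 + 104.9 + 108.7 + 111.0 + 114.1 + 110.8) / 10 = 107.1700
bias = 107.1700 − 106.7

bias = +0.470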